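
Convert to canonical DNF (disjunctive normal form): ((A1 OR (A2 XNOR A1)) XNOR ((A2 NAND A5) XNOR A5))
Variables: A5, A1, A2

(NOT A5 AND NOT A1 AND A2) OR (A5 AND NOT A1 AND NOT A2) OR (A5 AND NOT A1 AND A2) OR (A5 AND A1 AND NOT A2)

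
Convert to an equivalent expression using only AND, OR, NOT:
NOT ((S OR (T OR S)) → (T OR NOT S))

(S OR (T OR S)) AND NOT (T OR NOT S)
(Negated implication: NOT(A → B) = A AND NOT B)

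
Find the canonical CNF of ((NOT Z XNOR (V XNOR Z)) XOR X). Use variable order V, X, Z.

(V OR NOT X OR Z) AND (V OR NOT X OR NOT Z) AND (NOT V OR X OR Z) AND (NOT V OR X OR NOT Z)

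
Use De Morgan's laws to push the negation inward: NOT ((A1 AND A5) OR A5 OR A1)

NOT (A1 AND A5) AND NOT A5 AND NOT A1
De Morgan's: NOT(OR of terms) = AND of negations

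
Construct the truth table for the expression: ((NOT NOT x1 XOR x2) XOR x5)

x2 | x1 | x5 | Output
---------------------
0 | 0 | 0 | 0
0 | 0 | 1 | 1
0 | 1 | 0 | 1
0 | 1 | 1 | 0
1 | 0 | 0 | 1
1 | 0 | 1 | 0
1 | 1 | 0 | 0
1 | 1 | 1 | 1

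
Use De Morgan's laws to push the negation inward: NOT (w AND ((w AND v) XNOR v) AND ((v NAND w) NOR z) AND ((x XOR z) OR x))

NOT w OR NOT ((w AND v) XNOR v) OR NOT ((v NAND w) NOR z) OR NOT ((x XOR z) OR x)
De Morgan's: NOT(AND of terms) = OR of negations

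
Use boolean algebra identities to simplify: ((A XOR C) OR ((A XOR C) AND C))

By absorption (E OR (E AND v) = E):
= (A XOR C)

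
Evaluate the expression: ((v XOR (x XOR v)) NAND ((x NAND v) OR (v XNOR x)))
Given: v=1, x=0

Substituting: ((1 XOR (0 XOR 1)) NAND ((0 NAND 1) OR (1 XNOR 0)))
= 1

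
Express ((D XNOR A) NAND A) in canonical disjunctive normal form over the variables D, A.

(NOT D AND NOT A) OR (NOT D AND A) OR (D AND NOT A)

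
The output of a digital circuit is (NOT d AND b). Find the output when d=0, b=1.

Substituting: (NOT 0 AND 1)
= 1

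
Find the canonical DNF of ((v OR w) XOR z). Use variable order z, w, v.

(NOT z AND NOT w AND v) OR (NOT z AND w AND NOT v) OR (NOT z AND w AND v) OR (z AND NOT w AND NOT v)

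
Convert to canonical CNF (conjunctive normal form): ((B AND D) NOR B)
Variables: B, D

(NOT B OR D) AND (NOT B OR NOT D)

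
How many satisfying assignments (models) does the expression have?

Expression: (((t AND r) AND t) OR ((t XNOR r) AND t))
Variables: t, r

Satisfying assignments: (1,1)
Count: 1 out of 4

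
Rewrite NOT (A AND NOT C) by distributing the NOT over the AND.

NOT A OR C
De Morgan's: NOT(AND of terms) = OR of negations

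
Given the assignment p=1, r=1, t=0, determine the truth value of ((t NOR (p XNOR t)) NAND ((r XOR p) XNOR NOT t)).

Substituting: ((0 NOR (1 XNOR 0)) NAND ((1 XOR 1) XNOR NOT 0))
= 1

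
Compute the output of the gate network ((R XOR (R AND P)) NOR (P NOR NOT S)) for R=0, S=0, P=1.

Substituting: ((0 XOR (0 AND 1)) NOR (1 NOR NOT 0))
= 1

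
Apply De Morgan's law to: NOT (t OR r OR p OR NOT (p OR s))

NOT t AND NOT r AND NOT p AND (p OR s)
De Morgan's: NOT(OR of terms) = AND of negations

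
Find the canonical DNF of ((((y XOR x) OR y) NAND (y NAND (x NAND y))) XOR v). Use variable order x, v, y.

(NOT x AND NOT v AND NOT y) OR (NOT x AND NOT v AND y) OR (x AND v AND NOT y) OR (x AND v AND y)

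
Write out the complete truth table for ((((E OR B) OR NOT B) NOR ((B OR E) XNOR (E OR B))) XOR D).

E | D | B | Output
------------------
0 | 0 | 0 | 0
0 | 0 | 1 | 0
0 | 1 | 0 | 1
0 | 1 | 1 | 1
1 | 0 | 0 | 0
1 | 0 | 1 | 0
1 | 1 | 0 | 1
1 | 1 | 1 | 1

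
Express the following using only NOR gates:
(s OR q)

((s NOR q) NOR (s NOR q))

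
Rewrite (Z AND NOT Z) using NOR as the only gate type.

((Z NOR Z) NOR ((Z NOR Z) NOR (Z NOR Z)))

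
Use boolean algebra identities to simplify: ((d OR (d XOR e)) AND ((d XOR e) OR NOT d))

By distribution ((E OR v) AND (E OR NOT v) = E):
= (d XOR e)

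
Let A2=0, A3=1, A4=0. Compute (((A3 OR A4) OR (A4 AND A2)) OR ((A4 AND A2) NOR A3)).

Substituting: (((1 OR 0) OR (0 AND 0)) OR ((0 AND 0) NOR 1))
= 1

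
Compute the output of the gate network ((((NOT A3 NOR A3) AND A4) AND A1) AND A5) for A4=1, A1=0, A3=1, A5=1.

Substituting: ((((NOT 1 NOR 1) AND 1) AND 0) AND 1)
= 0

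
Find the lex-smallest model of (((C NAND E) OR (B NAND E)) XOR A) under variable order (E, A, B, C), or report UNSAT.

E=0, A=0, B=0, C=0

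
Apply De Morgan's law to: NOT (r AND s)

NOT r OR NOT s
De Morgan's: NOT(AND of terms) = OR of negations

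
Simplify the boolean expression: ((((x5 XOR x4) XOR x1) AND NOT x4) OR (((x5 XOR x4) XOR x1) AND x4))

By distribution ((E AND v) OR (E AND NOT v) = E):
= ((x5 XOR x4) XOR x1)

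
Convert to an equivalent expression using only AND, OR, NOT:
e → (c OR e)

NOT e OR (c OR e)
(Implication elimination: A → B = NOT A OR B)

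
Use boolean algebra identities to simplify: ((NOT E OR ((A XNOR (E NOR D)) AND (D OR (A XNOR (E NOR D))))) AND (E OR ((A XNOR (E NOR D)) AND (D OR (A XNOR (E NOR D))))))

By distribution ((E OR v) AND (E OR NOT v) = E) then absorption (E AND (E OR v) = E):
= (A XNOR (E NOR D))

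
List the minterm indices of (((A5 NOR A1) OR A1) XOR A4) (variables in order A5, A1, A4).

Σm(0, 2, 5, 6) = (NOT A5 AND NOT A1 AND NOT A4) OR (NOT A5 AND A1 AND NOT A4) OR (A5 AND NOT A1 AND A4) OR (A5 AND A1 AND NOT A4)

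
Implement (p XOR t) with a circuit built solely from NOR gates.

((((p NOR t) NOR (p NOR t)) NOR ((p NOR t) NOR (p NOR t))) NOR ((((p NOR p) NOR (t NOR t)) NOR ((p NOR p) NOR (t NOR t))) NOR (((p NOR p) NOR (t NOR t)) NOR ((p NOR p) NOR (t NOR t)))))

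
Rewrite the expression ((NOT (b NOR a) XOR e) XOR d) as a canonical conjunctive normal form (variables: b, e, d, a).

(b OR e OR d OR a) AND (b OR e OR NOT d OR NOT a) AND (b OR NOT e OR d OR NOT a) AND (b OR NOT e OR NOT d OR a) AND (NOT b OR e OR NOT d OR a) AND (NOT b OR e OR NOT d OR NOT a) AND (NOT b OR NOT e OR d OR a) AND (NOT b OR NOT e OR d OR NOT a)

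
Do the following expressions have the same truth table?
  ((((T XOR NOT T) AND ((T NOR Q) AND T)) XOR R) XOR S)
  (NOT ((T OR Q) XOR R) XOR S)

No. Counterexample: with T=0, R=0, Q=0, S=0, Expression 1 = 0 but Expression 2 = 1.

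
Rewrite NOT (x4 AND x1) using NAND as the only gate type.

(((x4 NAND x1) NAND (x4 NAND x1)) NAND ((x4 NAND x1) NAND (x4 NAND x1)))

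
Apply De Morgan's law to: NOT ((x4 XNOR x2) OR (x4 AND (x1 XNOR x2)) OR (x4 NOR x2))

NOT (x4 XNOR x2) AND NOT (x4 AND (x1 XNOR x2)) AND NOT (x4 NOR x2)
De Morgan's: NOT(OR of terms) = AND of negations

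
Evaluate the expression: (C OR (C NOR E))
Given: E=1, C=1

Substituting: (1 OR (1 NOR 1))
= 1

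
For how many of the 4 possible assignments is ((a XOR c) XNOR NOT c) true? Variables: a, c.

Satisfying assignments: (1,0), (1,1)
Count: 2 out of 4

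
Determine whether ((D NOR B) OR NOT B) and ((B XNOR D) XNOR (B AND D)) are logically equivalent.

No. Counterexample: with D=0, B=0, Expression 1 = 1 but Expression 2 = 0.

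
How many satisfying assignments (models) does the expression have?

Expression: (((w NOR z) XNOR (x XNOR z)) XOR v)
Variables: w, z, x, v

Satisfying assignments: (0,0,0,0), (0,0,1,1), (0,1,0,0), (0,1,1,1), (1,0,0,1), (1,0,1,0), (1,1,0,0), (1,1,1,1)
Count: 8 out of 16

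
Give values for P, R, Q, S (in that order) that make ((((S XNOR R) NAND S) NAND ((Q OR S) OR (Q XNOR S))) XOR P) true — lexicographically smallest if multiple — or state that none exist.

P=0, R=1, Q=0, S=1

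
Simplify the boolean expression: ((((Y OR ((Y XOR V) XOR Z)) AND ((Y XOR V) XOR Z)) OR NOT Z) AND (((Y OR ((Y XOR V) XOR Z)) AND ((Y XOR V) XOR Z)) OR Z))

By distribution ((E OR v) AND (E OR NOT v) = E) then absorption (E AND (E OR v) = E):
= ((Y XOR V) XOR Z)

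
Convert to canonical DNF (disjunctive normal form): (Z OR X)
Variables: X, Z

(NOT X AND Z) OR (X AND NOT Z) OR (X AND Z)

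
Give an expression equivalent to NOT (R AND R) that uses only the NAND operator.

(((R NAND R) NAND (R NAND R)) NAND ((R NAND R) NAND (R NAND R)))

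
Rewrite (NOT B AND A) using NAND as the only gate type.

(((B NAND B) NAND A) NAND ((B NAND B) NAND A))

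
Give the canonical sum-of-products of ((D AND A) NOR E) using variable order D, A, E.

Σm(0, 2, 4) = (NOT D AND NOT A AND NOT E) OR (NOT D AND A AND NOT E) OR (D AND NOT A AND NOT E)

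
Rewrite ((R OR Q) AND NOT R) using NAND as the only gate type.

((((R NAND R) NAND (Q NAND Q)) NAND (R NAND R)) NAND (((R NAND R) NAND (Q NAND Q)) NAND (R NAND R)))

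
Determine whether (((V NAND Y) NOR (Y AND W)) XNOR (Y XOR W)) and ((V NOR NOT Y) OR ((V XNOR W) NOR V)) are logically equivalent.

No. Counterexample: with Y=0, W=0, V=0, Expression 1 = 1 but Expression 2 = 0.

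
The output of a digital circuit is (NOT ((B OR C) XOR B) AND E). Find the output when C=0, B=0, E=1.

Substituting: (NOT ((0 OR 0) XOR 0) AND 1)
= 1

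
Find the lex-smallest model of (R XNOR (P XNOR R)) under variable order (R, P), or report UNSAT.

R=0, P=1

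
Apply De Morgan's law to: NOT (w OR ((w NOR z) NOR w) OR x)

NOT w AND NOT ((w NOR z) NOR w) AND NOT x
De Morgan's: NOT(OR of terms) = AND of negations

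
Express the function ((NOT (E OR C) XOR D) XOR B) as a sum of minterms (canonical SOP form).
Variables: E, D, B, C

Σm(0, 3, 5, 6, 10, 11, 12, 13) = (NOT E AND NOT D AND NOT B AND NOT C) OR (NOT E AND NOT D AND B AND C) OR (NOT E AND D AND NOT B AND C) OR (NOT E AND D AND B AND NOT C) OR (E AND NOT D AND B AND NOT C) OR (E AND NOT D AND B AND C) OR (E AND D AND NOT B AND NOT C) OR (E AND D AND NOT B AND C)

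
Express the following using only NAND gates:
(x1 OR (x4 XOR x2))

((x1 NAND x1) NAND (((x4 NAND (x4 NAND x2)) NAND (x2 NAND (x4 NAND x2))) NAND ((x4 NAND (x4 NAND x2)) NAND (x2 NAND (x4 NAND x2)))))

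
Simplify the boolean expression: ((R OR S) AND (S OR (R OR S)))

By absorption (E AND (E OR v) = E):
= (R OR S)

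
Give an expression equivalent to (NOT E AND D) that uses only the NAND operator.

(((E NAND E) NAND D) NAND ((E NAND E) NAND D))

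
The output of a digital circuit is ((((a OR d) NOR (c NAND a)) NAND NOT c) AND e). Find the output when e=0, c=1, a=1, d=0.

Substituting: ((((1 OR 0) NOR (1 NAND 1)) NAND NOT 1) AND 0)
= 0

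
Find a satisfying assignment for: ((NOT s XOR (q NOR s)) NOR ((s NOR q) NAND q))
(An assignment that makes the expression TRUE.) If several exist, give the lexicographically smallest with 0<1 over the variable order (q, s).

UNSATISFIABLE - no assignment makes this expression true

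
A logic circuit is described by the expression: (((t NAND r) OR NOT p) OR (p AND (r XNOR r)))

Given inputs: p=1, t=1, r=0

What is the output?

Substituting: (((1 NAND 0) OR NOT 1) OR (1 AND (0 XNOR 0)))
= 1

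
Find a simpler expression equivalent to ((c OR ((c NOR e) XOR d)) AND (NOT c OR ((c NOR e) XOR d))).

By distribution ((E OR v) AND (E OR NOT v) = E):
= ((c NOR e) XOR d)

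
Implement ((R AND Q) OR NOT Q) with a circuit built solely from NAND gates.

((((R NAND Q) NAND (R NAND Q)) NAND ((R NAND Q) NAND (R NAND Q))) NAND ((Q NAND Q) NAND (Q NAND Q)))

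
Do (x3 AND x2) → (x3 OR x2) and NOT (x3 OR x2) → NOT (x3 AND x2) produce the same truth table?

Yes, Contrapositive is always equivalent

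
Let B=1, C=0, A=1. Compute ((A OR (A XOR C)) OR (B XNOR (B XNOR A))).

Substituting: ((1 OR (1 XOR 0)) OR (1 XNOR (1 XNOR 1)))
= 1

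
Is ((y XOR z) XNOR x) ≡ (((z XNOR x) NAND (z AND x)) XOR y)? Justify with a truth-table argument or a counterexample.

No. Counterexample: with z=0, x=1, y=0, Expression 1 = 0 but Expression 2 = 1.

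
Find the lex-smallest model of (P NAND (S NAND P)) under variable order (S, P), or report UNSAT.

S=0, P=0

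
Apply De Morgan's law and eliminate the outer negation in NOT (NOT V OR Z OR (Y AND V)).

V AND NOT Z AND NOT (Y AND V)
De Morgan's: NOT(OR of terms) = AND of negations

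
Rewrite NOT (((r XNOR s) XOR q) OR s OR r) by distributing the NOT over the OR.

NOT ((r XNOR s) XOR q) AND NOT s AND NOT r
De Morgan's: NOT(OR of terms) = AND of negations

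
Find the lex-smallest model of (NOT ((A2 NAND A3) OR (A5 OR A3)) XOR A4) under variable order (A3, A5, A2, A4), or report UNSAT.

A3=0, A5=0, A2=0, A4=1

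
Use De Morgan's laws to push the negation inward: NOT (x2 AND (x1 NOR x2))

NOT x2 OR NOT (x1 NOR x2)
De Morgan's: NOT(AND of terms) = OR of negations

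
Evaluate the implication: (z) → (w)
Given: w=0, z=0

Antecedent (z) = 0; consequent (w) = 0.
0 → 0 = 1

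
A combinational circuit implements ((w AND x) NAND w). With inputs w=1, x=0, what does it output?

Substituting: ((1 AND 0) NAND 1)
= 1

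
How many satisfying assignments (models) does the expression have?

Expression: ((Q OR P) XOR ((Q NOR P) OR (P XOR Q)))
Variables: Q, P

Satisfying assignments: (0,0), (1,1)
Count: 2 out of 4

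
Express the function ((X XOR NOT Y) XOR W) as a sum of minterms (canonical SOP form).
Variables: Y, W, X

Σm(0, 3, 5, 6) = (NOT Y AND NOT W AND NOT X) OR (NOT Y AND W AND X) OR (Y AND NOT W AND X) OR (Y AND W AND NOT X)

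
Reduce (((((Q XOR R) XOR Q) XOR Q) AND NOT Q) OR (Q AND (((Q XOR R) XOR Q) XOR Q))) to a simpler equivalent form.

By distribution ((E AND v) OR (E AND NOT v) = E) then XOR self-cancellation ((E XOR v) XOR v = E):
= (Q XOR R)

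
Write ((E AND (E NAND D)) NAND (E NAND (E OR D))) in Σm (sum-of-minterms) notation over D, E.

Σm(0, 1, 2, 3) = (NOT D AND NOT E) OR (NOT D AND E) OR (D AND NOT E) OR (D AND E)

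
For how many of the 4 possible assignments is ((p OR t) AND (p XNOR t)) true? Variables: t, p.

Satisfying assignments: (1,1)
Count: 1 out of 4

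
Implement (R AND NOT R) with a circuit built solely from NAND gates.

((R NAND (R NAND R)) NAND (R NAND (R NAND R)))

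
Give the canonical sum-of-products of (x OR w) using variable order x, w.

Σm(1, 2, 3) = (NOT x AND w) OR (x AND NOT w) OR (x AND w)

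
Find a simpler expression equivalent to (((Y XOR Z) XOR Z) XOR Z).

By XOR self-cancellation ((E XOR v) XOR v = E):
= (Y XOR Z)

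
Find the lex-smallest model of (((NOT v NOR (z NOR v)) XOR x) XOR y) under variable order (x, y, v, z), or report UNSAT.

x=0, y=0, v=1, z=0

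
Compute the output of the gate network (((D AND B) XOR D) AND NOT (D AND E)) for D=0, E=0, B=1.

Substituting: (((0 AND 1) XOR 0) AND NOT (0 AND 0))
= 0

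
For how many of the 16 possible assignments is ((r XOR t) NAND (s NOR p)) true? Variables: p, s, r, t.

Satisfying assignments: (0,0,0,0), (0,0,1,1), (0,1,0,0), (0,1,0,1), (0,1,1,0), (0,1,1,1), (1,0,0,0), (1,0,0,1), (1,0,1,0), (1,0,1,1), (1,1,0,0), (1,1,0,1), (1,1,1,0), (1,1,1,1)
Count: 14 out of 16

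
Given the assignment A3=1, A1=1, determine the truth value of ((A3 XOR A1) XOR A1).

Substituting: ((1 XOR 1) XOR 1)
= 1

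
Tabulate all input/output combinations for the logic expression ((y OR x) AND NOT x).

y | x | Output
--------------
0 | 0 | 0
0 | 1 | 0
1 | 0 | 1
1 | 1 | 0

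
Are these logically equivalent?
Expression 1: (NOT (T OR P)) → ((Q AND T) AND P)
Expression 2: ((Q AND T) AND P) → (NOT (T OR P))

No, Converse is not equivalent to original (counterexample: Q=0, P=0, T=0)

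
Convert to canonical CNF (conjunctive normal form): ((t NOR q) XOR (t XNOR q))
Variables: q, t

(q OR t) AND (q OR NOT t) AND (NOT q OR t)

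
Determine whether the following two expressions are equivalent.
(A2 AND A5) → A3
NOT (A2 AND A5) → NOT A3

No, Inverse is not equivalent to original (counterexample: A5=0, A2=0, A3=1)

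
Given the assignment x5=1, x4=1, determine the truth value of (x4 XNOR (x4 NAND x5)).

Substituting: (1 XNOR (1 NAND 1))
= 0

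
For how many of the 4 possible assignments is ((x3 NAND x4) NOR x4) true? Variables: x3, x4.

No assignment satisfies the expression.
Count: 0 out of 4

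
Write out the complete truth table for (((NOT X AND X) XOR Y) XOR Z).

X | Y | Z | Output
------------------
0 | 0 | 0 | 0
0 | 0 | 1 | 1
0 | 1 | 0 | 1
0 | 1 | 1 | 0
1 | 0 | 0 | 0
1 | 0 | 1 | 1
1 | 1 | 0 | 1
1 | 1 | 1 | 0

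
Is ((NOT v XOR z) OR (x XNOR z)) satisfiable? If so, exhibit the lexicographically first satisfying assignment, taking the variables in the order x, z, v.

x=0, z=0, v=0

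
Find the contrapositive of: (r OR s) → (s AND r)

Contrapositive: NOT (s AND r) → NOT (r OR s)
Note: A statement and its contrapositive are logically equivalent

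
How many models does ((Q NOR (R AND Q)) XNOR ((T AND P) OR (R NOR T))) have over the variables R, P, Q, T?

Satisfying assignments: (0,0,0,0), (0,0,1,1), (0,1,0,0), (0,1,0,1), (1,0,1,0), (1,0,1,1), (1,1,0,1), (1,1,1,0)
Count: 8 out of 16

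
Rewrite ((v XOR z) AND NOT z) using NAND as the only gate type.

((((v NAND (v NAND z)) NAND (z NAND (v NAND z))) NAND (z NAND z)) NAND (((v NAND (v NAND z)) NAND (z NAND (v NAND z))) NAND (z NAND z)))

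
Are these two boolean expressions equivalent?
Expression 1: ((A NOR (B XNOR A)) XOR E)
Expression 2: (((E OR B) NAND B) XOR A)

No. Counterexample: with E=0, B=0, A=0, Expression 1 = 0 but Expression 2 = 1.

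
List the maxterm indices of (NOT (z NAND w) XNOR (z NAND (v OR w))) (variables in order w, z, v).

ΠM(0, 1, 2, 4, 5, 6, 7) = (w OR z OR v) AND (w OR z OR NOT v) AND (w OR NOT z OR v) AND (NOT w OR z OR v) AND (NOT w OR z OR NOT v) AND (NOT w OR NOT z OR v) AND (NOT w OR NOT z OR NOT v)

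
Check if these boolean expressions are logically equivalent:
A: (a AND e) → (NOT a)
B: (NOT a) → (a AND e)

No, Converse is not equivalent to original (counterexample: a=0, e=0)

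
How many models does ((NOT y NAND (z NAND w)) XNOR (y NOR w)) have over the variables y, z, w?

Satisfying assignments: (0,0,1)
Count: 1 out of 8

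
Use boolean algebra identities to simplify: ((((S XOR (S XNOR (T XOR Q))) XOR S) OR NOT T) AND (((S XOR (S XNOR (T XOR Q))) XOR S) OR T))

By distribution ((E OR v) AND (E OR NOT v) = E) then XOR self-cancellation ((E XOR v) XOR v = E):
= (S XNOR (T XOR Q))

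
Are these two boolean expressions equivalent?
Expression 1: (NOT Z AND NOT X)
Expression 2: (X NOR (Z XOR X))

Yes, they are equivalent — the two output columns agree on all 4 assignments:
Z | X | Expression 1 | Expression 2
-----------------------------------
0 | 0 | 1 | 1
0 | 1 | 0 | 0
1 | 0 | 0 | 0
1 | 1 | 0 | 0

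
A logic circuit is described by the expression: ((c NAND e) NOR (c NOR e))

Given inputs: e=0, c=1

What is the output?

Substituting: ((1 NAND 0) NOR (1 NOR 0))
= 0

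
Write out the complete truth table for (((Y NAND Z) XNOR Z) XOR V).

Z | Y | V | Output
------------------
0 | 0 | 0 | 0
0 | 0 | 1 | 1
0 | 1 | 0 | 0
0 | 1 | 1 | 1
1 | 0 | 0 | 1
1 | 0 | 1 | 0
1 | 1 | 0 | 0
1 | 1 | 1 | 1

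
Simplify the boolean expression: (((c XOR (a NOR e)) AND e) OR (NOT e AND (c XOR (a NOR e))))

By distribution ((E AND v) OR (E AND NOT v) = E):
= (c XOR (a NOR e))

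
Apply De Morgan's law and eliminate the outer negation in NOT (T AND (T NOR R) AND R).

NOT T OR NOT (T NOR R) OR NOT R
De Morgan's: NOT(AND of terms) = OR of negations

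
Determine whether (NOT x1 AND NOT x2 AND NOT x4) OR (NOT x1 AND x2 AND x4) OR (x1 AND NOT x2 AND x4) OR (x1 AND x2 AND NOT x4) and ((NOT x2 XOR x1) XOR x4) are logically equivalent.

Yes, they are equivalent — the two output columns agree on all 8 assignments:
x1 | x2 | x4 | Expression 1 | Expression 2
------------------------------------------
0 | 0 | 0 | 1 | 1
0 | 0 | 1 | 0 | 0
0 | 1 | 0 | 0 | 0
0 | 1 | 1 | 1 | 1
1 | 0 | 0 | 0 | 0
1 | 0 | 1 | 1 | 1
1 | 1 | 0 | 1 | 1
1 | 1 | 1 | 0 | 0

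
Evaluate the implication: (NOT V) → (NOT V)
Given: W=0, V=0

Antecedent (NOT V) = 1; consequent (NOT V) = 1.
1 → 1 = 1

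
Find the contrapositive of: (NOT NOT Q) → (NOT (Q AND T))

Contrapositive: (Q AND T) → NOT Q
Note: A statement and its contrapositive are logically equivalent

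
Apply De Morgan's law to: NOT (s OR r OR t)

NOT s AND NOT r AND NOT t
De Morgan's: NOT(OR of terms) = AND of negations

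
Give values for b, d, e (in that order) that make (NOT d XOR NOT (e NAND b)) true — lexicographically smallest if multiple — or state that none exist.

b=0, d=0, e=0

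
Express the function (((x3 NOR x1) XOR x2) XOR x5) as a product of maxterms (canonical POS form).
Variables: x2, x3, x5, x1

ΠM(1, 2, 4, 5, 8, 11, 14, 15) = (x2 OR x3 OR x5 OR NOT x1) AND (x2 OR x3 OR NOT x5 OR x1) AND (x2 OR NOT x3 OR x5 OR x1) AND (x2 OR NOT x3 OR x5 OR NOT x1) AND (NOT x2 OR x3 OR x5 OR x1) AND (NOT x2 OR x3 OR NOT x5 OR NOT x1) AND (NOT x2 OR NOT x3 OR NOT x5 OR x1) AND (NOT x2 OR NOT x3 OR NOT x5 OR NOT x1)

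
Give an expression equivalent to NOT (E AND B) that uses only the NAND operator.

(((E NAND B) NAND (E NAND B)) NAND ((E NAND B) NAND (E NAND B)))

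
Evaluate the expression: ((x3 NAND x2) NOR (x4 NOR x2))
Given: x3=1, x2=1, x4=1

Substituting: ((1 NAND 1) NOR (1 NOR 1))
= 1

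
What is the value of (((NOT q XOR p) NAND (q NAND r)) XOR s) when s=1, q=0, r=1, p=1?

Substituting: (((NOT 0 XOR 1) NAND (0 NAND 1)) XOR 1)
= 0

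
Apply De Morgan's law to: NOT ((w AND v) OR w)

NOT (w AND v) AND NOT w
De Morgan's: NOT(OR of terms) = AND of negations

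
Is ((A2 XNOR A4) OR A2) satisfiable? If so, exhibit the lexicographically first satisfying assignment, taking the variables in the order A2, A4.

A2=0, A4=0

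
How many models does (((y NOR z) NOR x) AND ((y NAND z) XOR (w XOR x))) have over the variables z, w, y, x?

Satisfying assignments: (0,0,1,0), (1,0,0,0), (1,1,1,0)
Count: 3 out of 16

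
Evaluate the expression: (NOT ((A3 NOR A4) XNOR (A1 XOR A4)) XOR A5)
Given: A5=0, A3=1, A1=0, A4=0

Substituting: (NOT ((1 NOR 0) XNOR (0 XOR 0)) XOR 0)
= 0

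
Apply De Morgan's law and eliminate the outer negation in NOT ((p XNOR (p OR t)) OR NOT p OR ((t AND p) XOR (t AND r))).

NOT (p XNOR (p OR t)) AND p AND NOT ((t AND p) XOR (t AND r))
De Morgan's: NOT(OR of terms) = AND of negations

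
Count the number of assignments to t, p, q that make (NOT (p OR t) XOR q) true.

Satisfying assignments: (0,0,0), (0,1,1), (1,0,1), (1,1,1)
Count: 4 out of 8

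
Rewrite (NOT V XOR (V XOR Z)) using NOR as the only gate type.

(((((V NOR V) NOR ((((V NOR Z) NOR (V NOR Z)) NOR ((V NOR Z) NOR (V NOR Z))) NOR ((((V NOR V) NOR (Z NOR Z)) NOR ((V NOR V) NOR (Z NOR Z))) NOR (((V NOR V) NOR (Z NOR Z)) NOR ((V NOR V) NOR (Z NOR Z)))))) NOR ((V NOR V) NOR ((((V NOR Z) NOR (V NOR Z)) NOR ((V NOR Z) NOR (V NOR Z))) NOR ((((V NOR V) NOR (Z NOR Z)) NOR ((V NOR V) NOR (Z NOR Z))) NOR (((V NOR V) NOR (Z NOR Z)) NOR ((V NOR V) NOR (Z NOR Z))))))) NOR (((V NOR V) NOR ((((V NOR Z) NOR (V NOR Z)) NOR ((V NOR Z) NOR (V NOR Z))) NOR ((((V NOR V) NOR (Z NOR Z)) NOR ((V NOR V) NOR (Z NOR Z))) NOR (((V NOR V) NOR (Z NOR Z)) NOR ((V NOR V) NOR (Z NOR Z)))))) NOR ((V NOR V) NOR ((((V NOR Z) NOR (V NOR Z)) NOR ((V NOR Z) NOR (V NOR Z))) NOR ((((V NOR V) NOR (Z NOR Z)) NOR ((V NOR V) NOR (Z NOR Z))) NOR (((V NOR V) NOR (Z NOR Z)) NOR ((V NOR V) NOR (Z NOR Z)))))))) NOR (((((V NOR V) NOR (V NOR V)) NOR (((((V NOR Z) NOR (V NOR Z)) NOR ((V NOR Z) NOR (V NOR Z))) NOR ((((V NOR V) NOR (Z NOR Z)) NOR ((V NOR V) NOR (Z NOR Z))) NOR (((V NOR V) NOR (Z NOR Z)) NOR ((V NOR V) NOR (Z NOR Z))))) NOR ((((V NOR Z) NOR (V NOR Z)) NOR ((V NOR Z) NOR (V NOR Z))) NOR ((((V NOR V) NOR (Z NOR Z)) NOR ((V NOR V) NOR (Z NOR Z))) NOR (((V NOR V) NOR (Z NOR Z)) NOR ((V NOR V) NOR (Z NOR Z))))))) NOR (((V NOR V) NOR (V NOR V)) NOR (((((V NOR Z) NOR (V NOR Z)) NOR ((V NOR Z) NOR (V NOR Z))) NOR ((((V NOR V) NOR (Z NOR Z)) NOR ((V NOR V) NOR (Z NOR Z))) NOR (((V NOR V) NOR (Z NOR Z)) NOR ((V NOR V) NOR (Z NOR Z))))) NOR ((((V NOR Z) NOR (V NOR Z)) NOR ((V NOR Z) NOR (V NOR Z))) NOR ((((V NOR V) NOR (Z NOR Z)) NOR ((V NOR V) NOR (Z NOR Z))) NOR (((V NOR V) NOR (Z NOR Z)) NOR ((V NOR V) NOR (Z NOR Z)))))))) NOR ((((V NOR V) NOR (V NOR V)) NOR (((((V NOR Z) NOR (V NOR Z)) NOR ((V NOR Z) NOR (V NOR Z))) NOR ((((V NOR V) NOR (Z NOR Z)) NOR ((V NOR V) NOR (Z NOR Z))) NOR (((V NOR V) NOR (Z NOR Z)) NOR ((V NOR V) NOR (Z NOR Z))))) NOR ((((V NOR Z) NOR (V NOR Z)) NOR ((V NOR Z) NOR (V NOR Z))) NOR ((((V NOR V) NOR (Z NOR Z)) NOR ((V NOR V) NOR (Z NOR Z))) NOR (((V NOR V) NOR (Z NOR Z)) NOR ((V NOR V) NOR (Z NOR Z))))))) NOR (((V NOR V) NOR (V NOR V)) NOR (((((V NOR Z) NOR (V NOR Z)) NOR ((V NOR Z) NOR (V NOR Z))) NOR ((((V NOR V) NOR (Z NOR Z)) NOR ((V NOR V) NOR (Z NOR Z))) NOR (((V NOR V) NOR (Z NOR Z)) NOR ((V NOR V) NOR (Z NOR Z))))) NOR ((((V NOR Z) NOR (V NOR Z)) NOR ((V NOR Z) NOR (V NOR Z))) NOR ((((V NOR V) NOR (Z NOR Z)) NOR ((V NOR V) NOR (Z NOR Z))) NOR (((V NOR V) NOR (Z NOR Z)) NOR ((V NOR V) NOR (Z NOR Z))))))))))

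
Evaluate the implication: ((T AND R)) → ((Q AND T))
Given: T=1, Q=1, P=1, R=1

Antecedent ((T AND R)) = 1; consequent ((Q AND T)) = 1.
1 → 1 = 1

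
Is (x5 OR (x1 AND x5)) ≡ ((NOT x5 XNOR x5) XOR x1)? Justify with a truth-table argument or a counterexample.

No. Counterexample: with x5=0, x1=1, Expression 1 = 0 but Expression 2 = 1.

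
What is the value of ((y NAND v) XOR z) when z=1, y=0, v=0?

Substituting: ((0 NAND 0) XOR 1)
= 0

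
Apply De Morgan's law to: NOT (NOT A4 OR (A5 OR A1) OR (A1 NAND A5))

A4 AND NOT (A5 OR A1) AND NOT (A1 NAND A5)
De Morgan's: NOT(OR of terms) = AND of negations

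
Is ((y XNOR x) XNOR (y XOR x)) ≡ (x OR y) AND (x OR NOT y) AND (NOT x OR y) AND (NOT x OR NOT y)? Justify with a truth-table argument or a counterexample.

Yes, they are equivalent — the two output columns agree on all 4 assignments:
x | y | Expression 1 | Expression 2
-----------------------------------
0 | 0 | 0 | 0
0 | 1 | 0 | 0
1 | 0 | 0 | 0
1 | 1 | 0 | 0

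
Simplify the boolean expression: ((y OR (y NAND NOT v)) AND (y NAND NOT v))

By absorption (E AND (E OR v) = E):
= (y NAND NOT v)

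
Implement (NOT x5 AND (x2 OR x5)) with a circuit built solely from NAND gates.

(((x5 NAND x5) NAND ((x2 NAND x2) NAND (x5 NAND x5))) NAND ((x5 NAND x5) NAND ((x2 NAND x2) NAND (x5 NAND x5))))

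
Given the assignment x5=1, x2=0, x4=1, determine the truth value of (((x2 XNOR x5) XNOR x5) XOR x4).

Substituting: (((0 XNOR 1) XNOR 1) XOR 1)
= 1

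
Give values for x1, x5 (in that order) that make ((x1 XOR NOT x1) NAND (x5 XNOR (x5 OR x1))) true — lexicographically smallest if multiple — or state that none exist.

x1=1, x5=0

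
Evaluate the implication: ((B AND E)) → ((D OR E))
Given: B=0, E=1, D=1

Antecedent ((B AND E)) = 0; consequent ((D OR E)) = 1.
0 → 1 = 1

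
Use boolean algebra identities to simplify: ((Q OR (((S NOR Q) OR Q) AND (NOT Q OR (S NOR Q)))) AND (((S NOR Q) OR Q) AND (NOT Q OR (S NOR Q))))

By absorption (E AND (E OR v) = E) then distribution ((E OR v) AND (E OR NOT v) = E):
= (S NOR Q)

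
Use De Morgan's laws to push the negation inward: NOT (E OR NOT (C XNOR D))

NOT E AND (C XNOR D)
De Morgan's: NOT(OR of terms) = AND of negations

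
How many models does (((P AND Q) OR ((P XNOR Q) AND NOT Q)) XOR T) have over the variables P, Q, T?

Satisfying assignments: (0,0,0), (0,1,1), (1,0,1), (1,1,0)
Count: 4 out of 8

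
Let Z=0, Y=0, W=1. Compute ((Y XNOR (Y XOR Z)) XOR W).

Substituting: ((0 XNOR (0 XOR 0)) XOR 1)
= 0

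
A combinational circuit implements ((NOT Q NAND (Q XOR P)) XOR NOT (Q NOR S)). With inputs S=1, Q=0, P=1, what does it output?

Substituting: ((NOT 0 NAND (0 XOR 1)) XOR NOT (0 NOR 1))
= 1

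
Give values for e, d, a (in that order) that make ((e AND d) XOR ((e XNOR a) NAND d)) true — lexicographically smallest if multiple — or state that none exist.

e=0, d=0, a=0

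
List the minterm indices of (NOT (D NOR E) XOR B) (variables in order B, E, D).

Σm(1, 2, 3, 4) = (NOT B AND NOT E AND D) OR (NOT B AND E AND NOT D) OR (NOT B AND E AND D) OR (B AND NOT E AND NOT D)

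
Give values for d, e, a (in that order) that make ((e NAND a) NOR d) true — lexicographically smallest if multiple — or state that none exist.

d=0, e=1, a=1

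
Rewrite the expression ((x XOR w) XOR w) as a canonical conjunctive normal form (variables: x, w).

(x OR w) AND (x OR NOT w)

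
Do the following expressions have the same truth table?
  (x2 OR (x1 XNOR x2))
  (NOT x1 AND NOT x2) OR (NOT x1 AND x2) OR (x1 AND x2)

Yes, they are equivalent — the two output columns agree on all 4 assignments:
x1 | x2 | Expression 1 | Expression 2
-------------------------------------
0 | 0 | 1 | 1
0 | 1 | 1 | 1
1 | 0 | 0 | 0
1 | 1 | 1 | 1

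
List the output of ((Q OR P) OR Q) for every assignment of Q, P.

Q | P | Output
--------------
0 | 0 | 0
0 | 1 | 1
1 | 0 | 1
1 | 1 | 1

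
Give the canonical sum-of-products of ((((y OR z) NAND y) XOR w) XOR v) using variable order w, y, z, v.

Σm(0, 2, 5, 7, 9, 11, 12, 14) = (NOT w AND NOT y AND NOT z AND NOT v) OR (NOT w AND NOT y AND z AND NOT v) OR (NOT w AND y AND NOT z AND v) OR (NOT w AND y AND z AND v) OR (w AND NOT y AND NOT z AND v) OR (w AND NOT y AND z AND v) OR (w AND y AND NOT z AND NOT v) OR (w AND y AND z AND NOT v)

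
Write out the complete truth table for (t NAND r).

r | t | Output
--------------
0 | 0 | 1
0 | 1 | 1
1 | 0 | 1
1 | 1 | 0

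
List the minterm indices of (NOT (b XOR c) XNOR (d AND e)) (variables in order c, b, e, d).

Σm(3, 4, 5, 6, 8, 9, 10, 15) = (NOT c AND NOT b AND e AND d) OR (NOT c AND b AND NOT e AND NOT d) OR (NOT c AND b AND NOT e AND d) OR (NOT c AND b AND e AND NOT d) OR (c AND NOT b AND NOT e AND NOT d) OR (c AND NOT b AND NOT e AND d) OR (c AND NOT b AND e AND NOT d) OR (c AND b AND e AND d)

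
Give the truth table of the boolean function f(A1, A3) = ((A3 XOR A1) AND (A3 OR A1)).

A1 | A3 | Output
----------------
0 | 0 | 0
0 | 1 | 1
1 | 0 | 1
1 | 1 | 0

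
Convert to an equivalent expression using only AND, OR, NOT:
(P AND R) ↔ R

((P AND R) AND R) OR (NOT (P AND R) AND NOT R)
(Biconditional = both true or both false)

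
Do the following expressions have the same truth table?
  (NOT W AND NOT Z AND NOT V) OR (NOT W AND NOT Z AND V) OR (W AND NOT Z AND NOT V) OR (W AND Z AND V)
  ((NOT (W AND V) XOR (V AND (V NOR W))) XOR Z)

Yes, they are equivalent — the two output columns agree on all 8 assignments:
W | Z | V | Expression 1 | Expression 2
---------------------------------------
0 | 0 | 0 | 1 | 1
0 | 0 | 1 | 1 | 1
0 | 1 | 0 | 0 | 0
0 | 1 | 1 | 0 | 0
1 | 0 | 0 | 1 | 1
1 | 0 | 1 | 0 | 0
1 | 1 | 0 | 0 | 0
1 | 1 | 1 | 1 | 1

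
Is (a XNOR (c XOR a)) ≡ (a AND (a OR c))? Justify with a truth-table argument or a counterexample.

No. Counterexample: with a=0, c=0, Expression 1 = 1 but Expression 2 = 0.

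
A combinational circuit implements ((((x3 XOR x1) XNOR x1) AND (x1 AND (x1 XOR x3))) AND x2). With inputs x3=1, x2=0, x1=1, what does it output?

Substituting: ((((1 XOR 1) XNOR 1) AND (1 AND (1 XOR 1))) AND 0)
= 0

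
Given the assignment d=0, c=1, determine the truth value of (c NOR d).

Substituting: (1 NOR 0)
= 0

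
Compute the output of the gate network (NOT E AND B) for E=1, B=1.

Substituting: (NOT 1 AND 1)
= 0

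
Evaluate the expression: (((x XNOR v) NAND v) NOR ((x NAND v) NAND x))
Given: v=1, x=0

Substituting: (((0 XNOR 1) NAND 1) NOR ((0 NAND 1) NAND 0))
= 0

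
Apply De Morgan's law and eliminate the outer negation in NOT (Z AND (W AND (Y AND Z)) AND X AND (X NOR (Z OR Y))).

NOT Z OR NOT (W AND (Y AND Z)) OR NOT X OR NOT (X NOR (Z OR Y))
De Morgan's: NOT(AND of terms) = OR of negations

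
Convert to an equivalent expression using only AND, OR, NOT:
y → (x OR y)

NOT y OR (x OR y)
(Implication elimination: A → B = NOT A OR B)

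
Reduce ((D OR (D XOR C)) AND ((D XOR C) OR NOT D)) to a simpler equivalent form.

By distribution ((E OR v) AND (E OR NOT v) = E):
= (D XOR C)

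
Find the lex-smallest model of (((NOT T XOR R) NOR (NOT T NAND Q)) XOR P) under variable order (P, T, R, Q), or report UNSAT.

P=0, T=0, R=1, Q=1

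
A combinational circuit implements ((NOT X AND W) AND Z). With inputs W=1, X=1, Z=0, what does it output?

Substituting: ((NOT 1 AND 1) AND 0)
= 0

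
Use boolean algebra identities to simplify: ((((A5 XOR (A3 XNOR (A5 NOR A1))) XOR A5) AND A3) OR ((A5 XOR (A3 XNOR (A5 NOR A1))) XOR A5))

By absorption (E OR (E AND v) = E) then XOR self-cancellation ((E XOR v) XOR v = E):
= (A3 XNOR (A5 NOR A1))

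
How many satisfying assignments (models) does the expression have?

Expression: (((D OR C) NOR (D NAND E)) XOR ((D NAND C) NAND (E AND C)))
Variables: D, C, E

Satisfying assignments: (0,0,0), (0,0,1), (0,1,0), (1,0,0), (1,0,1), (1,1,0), (1,1,1)
Count: 7 out of 8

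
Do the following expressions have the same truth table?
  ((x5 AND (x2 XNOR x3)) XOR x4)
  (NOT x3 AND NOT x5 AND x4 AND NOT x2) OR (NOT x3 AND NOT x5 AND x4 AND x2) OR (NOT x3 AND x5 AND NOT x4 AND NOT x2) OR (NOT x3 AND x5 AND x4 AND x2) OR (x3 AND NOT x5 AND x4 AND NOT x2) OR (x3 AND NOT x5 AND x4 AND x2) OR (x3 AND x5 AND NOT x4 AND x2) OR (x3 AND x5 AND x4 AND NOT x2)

Yes, they are equivalent — the two output columns agree on all 16 assignments:
x3 | x5 | x4 | x2 | Expression 1 | Expression 2
-----------------------------------------------
0 | 0 | 0 | 0 | 0 | 0
0 | 0 | 0 | 1 | 0 | 0
0 | 0 | 1 | 0 | 1 | 1
0 | 0 | 1 | 1 | 1 | 1
0 | 1 | 0 | 0 | 1 | 1
0 | 1 | 0 | 1 | 0 | 0
0 | 1 | 1 | 0 | 0 | 0
0 | 1 | 1 | 1 | 1 | 1
1 | 0 | 0 | 0 | 0 | 0
1 | 0 | 0 | 1 | 0 | 0
1 | 0 | 1 | 0 | 1 | 1
1 | 0 | 1 | 1 | 1 | 1
1 | 1 | 0 | 0 | 0 | 0
1 | 1 | 0 | 1 | 1 | 1
1 | 1 | 1 | 0 | 1 | 1
1 | 1 | 1 | 1 | 0 | 0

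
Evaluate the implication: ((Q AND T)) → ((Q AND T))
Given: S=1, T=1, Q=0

Antecedent ((Q AND T)) = 0; consequent ((Q AND T)) = 0.
0 → 0 = 1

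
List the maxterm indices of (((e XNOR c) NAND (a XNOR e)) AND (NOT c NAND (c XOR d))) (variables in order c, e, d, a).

ΠM(0, 2, 3, 6, 7, 13, 15) = (c OR e OR d OR a) AND (c OR e OR NOT d OR a) AND (c OR e OR NOT d OR NOT a) AND (c OR NOT e OR NOT d OR a) AND (c OR NOT e OR NOT d OR NOT a) AND (NOT c OR NOT e OR d OR NOT a) AND (NOT c OR NOT e OR NOT d OR NOT a)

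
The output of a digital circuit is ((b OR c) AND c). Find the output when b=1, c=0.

Substituting: ((1 OR 0) AND 0)
= 0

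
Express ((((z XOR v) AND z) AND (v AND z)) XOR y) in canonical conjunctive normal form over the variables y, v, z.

(y OR v OR z) AND (y OR v OR NOT z) AND (y OR NOT v OR z) AND (y OR NOT v OR NOT z)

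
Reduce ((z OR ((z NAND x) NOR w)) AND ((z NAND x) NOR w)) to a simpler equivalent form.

By absorption (E AND (E OR v) = E):
= ((z NAND x) NOR w)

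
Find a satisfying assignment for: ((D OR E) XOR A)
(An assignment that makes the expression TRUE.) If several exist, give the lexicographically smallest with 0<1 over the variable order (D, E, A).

D=0, E=0, A=1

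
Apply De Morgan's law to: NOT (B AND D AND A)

NOT B OR NOT D OR NOT A
De Morgan's: NOT(AND of terms) = OR of negations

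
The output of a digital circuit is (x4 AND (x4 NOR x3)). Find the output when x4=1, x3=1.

Substituting: (1 AND (1 NOR 1))
= 0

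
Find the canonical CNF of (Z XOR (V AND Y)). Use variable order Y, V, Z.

(Y OR V OR Z) AND (Y OR NOT V OR Z) AND (NOT Y OR V OR Z) AND (NOT Y OR NOT V OR NOT Z)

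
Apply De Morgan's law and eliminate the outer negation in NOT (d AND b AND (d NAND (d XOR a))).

NOT d OR NOT b OR NOT (d NAND (d XOR a))
De Morgan's: NOT(AND of terms) = OR of negations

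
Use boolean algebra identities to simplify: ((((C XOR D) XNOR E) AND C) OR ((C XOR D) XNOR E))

By absorption (E OR (E AND v) = E):
= ((C XOR D) XNOR E)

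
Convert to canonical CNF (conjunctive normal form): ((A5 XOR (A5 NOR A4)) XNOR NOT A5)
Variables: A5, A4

(A5 OR NOT A4) AND (NOT A5 OR A4) AND (NOT A5 OR NOT A4)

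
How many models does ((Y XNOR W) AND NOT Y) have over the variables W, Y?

Satisfying assignments: (0,0)
Count: 1 out of 4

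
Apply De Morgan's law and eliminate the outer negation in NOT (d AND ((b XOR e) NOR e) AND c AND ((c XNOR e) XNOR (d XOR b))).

NOT d OR NOT ((b XOR e) NOR e) OR NOT c OR NOT ((c XNOR e) XNOR (d XOR b))
De Morgan's: NOT(AND of terms) = OR of negations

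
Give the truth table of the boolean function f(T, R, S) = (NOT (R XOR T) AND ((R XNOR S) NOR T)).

T | R | S | Output
------------------
0 | 0 | 0 | 0
0 | 0 | 1 | 1
0 | 1 | 0 | 0
0 | 1 | 1 | 0
1 | 0 | 0 | 0
1 | 0 | 1 | 0
1 | 1 | 0 | 0
1 | 1 | 1 | 0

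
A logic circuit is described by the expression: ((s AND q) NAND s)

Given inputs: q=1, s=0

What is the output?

Substituting: ((0 AND 1) NAND 0)
= 1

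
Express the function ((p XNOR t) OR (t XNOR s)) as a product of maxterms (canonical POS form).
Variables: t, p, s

ΠM(3, 4) = (t OR NOT p OR NOT s) AND (NOT t OR p OR s)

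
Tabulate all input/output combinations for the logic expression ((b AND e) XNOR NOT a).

b | a | e | Output
------------------
0 | 0 | 0 | 0
0 | 0 | 1 | 0
0 | 1 | 0 | 1
0 | 1 | 1 | 1
1 | 0 | 0 | 0
1 | 0 | 1 | 1
1 | 1 | 0 | 1
1 | 1 | 1 | 0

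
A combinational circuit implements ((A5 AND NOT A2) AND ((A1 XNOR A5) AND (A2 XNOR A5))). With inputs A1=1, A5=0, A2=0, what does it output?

Substituting: ((0 AND NOT 0) AND ((1 XNOR 0) AND (0 XNOR 0)))
= 0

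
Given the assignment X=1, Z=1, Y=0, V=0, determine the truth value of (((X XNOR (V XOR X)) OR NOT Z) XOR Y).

Substituting: (((1 XNOR (0 XOR 1)) OR NOT 1) XOR 0)
= 1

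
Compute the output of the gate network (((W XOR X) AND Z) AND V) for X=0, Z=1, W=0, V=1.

Substituting: (((0 XOR 0) AND 1) AND 1)
= 0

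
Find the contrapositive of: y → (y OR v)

Contrapositive: NOT (y OR v) → NOT y
Note: A statement and its contrapositive are logically equivalent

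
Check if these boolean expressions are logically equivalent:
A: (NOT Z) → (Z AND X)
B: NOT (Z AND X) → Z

Yes, Contrapositive is always equivalent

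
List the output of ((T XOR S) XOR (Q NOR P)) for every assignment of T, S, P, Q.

T | S | P | Q | Output
----------------------
0 | 0 | 0 | 0 | 1
0 | 0 | 0 | 1 | 0
0 | 0 | 1 | 0 | 0
0 | 0 | 1 | 1 | 0
0 | 1 | 0 | 0 | 0
0 | 1 | 0 | 1 | 1
0 | 1 | 1 | 0 | 1
0 | 1 | 1 | 1 | 1
1 | 0 | 0 | 0 | 0
1 | 0 | 0 | 1 | 1
1 | 0 | 1 | 0 | 1
1 | 0 | 1 | 1 | 1
1 | 1 | 0 | 0 | 1
1 | 1 | 0 | 1 | 0
1 | 1 | 1 | 0 | 0
1 | 1 | 1 | 1 | 0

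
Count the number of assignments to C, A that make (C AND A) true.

Satisfying assignments: (1,1)
Count: 1 out of 4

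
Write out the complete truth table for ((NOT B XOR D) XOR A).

B | D | A | Output
------------------
0 | 0 | 0 | 1
0 | 0 | 1 | 0
0 | 1 | 0 | 0
0 | 1 | 1 | 1
1 | 0 | 0 | 0
1 | 0 | 1 | 1
1 | 1 | 0 | 1
1 | 1 | 1 | 0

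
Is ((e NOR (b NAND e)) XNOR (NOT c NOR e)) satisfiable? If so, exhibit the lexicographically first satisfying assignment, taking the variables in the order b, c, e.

b=0, c=0, e=0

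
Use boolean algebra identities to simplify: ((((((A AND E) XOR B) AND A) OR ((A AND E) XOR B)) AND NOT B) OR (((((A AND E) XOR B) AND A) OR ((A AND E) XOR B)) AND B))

By distribution ((E AND v) OR (E AND NOT v) = E) then absorption (E OR (E AND v) = E):
= ((A AND E) XOR B)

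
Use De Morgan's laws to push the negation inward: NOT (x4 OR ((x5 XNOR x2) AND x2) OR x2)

NOT x4 AND NOT ((x5 XNOR x2) AND x2) AND NOT x2
De Morgan's: NOT(OR of terms) = AND of negations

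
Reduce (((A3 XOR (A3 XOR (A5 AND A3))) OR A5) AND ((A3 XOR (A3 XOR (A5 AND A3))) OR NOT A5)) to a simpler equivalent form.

By distribution ((E OR v) AND (E OR NOT v) = E) then XOR self-cancellation ((E XOR v) XOR v = E):
= (A5 AND A3)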